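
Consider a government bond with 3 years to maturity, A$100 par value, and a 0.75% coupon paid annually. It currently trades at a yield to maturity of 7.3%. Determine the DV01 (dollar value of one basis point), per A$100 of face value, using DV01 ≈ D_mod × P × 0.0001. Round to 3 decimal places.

A$0.023

Periodic yield y = 0.073.
  t   CF        PV=CF/(1+0.073)^t    t·PV
  1         0.75         0.6990         0.6990
  2         0.75         0.6514         1.3028
  3       100.75        81.5541       244.6624
  Σ                     82.9045       246.6642
P = 82.9045; D_Mac = 2.97528 yrs; D_mod = 2.77286 yrs.
DV01 ≈ 2.77286 × 82.9045 × 0.0001 = 0.022988.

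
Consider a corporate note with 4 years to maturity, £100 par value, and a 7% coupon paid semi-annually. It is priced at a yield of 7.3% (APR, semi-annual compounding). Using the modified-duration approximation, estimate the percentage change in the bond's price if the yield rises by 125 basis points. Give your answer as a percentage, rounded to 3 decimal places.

Periodic yield y = 0.0365. Modified duration first:
  t   CF        PV=CF/(1+0.0365)^t    t·PV
  1         3.50         3.3767         3.3767
  2         3.50         3.2578         6.5157
  3         3.50         3.1431         9.4293
  4         3.50         3.0324        12.1297
  5         3.50         2.9256        14.6282
  6         3.50         2.8226        16.9357
  7         3.50         2.7232        19.0625
  8       103.50        77.6937       621.5497
  Σ                     98.9753       703.6277
P = 98.9753; D_Mac = 7.10912 half-year periods = 3.55456 yrs; D_mod = 3.55456/(1+0.0365) = 3.42939 yrs.
ΔP/P ≈ -D_mod · Δy = -3.42939 × (+0.0125) = -0.042867 = -4.2867%.

-4.287%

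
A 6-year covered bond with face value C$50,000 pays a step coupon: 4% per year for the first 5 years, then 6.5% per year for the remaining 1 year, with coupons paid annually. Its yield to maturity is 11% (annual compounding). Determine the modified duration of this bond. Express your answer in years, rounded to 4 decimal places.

Periodic yield y = 0.11. First find Macaulay duration:
  t   CF        PV=CF/(1+0.11)^t    t·PV
  1     2,000.00     1,801.8018     1,801.8018
  2     2,000.00     1,623.2449     3,246.4897
  3     2,000.00     1,462.3828     4,387.1483
  4     2,000.00     1,317.4619     5,269.8478
  5     2,000.00     1,186.9027     5,934.5133
  6    53,250.00    28,469.6245   170,817.7471
  Σ                 35,861.4186   191,457.5480
P = 35,861.4186; Macaulay duration = 191,457.5480 / 35,861.4186 = 5.33882 years.
Modified duration = D_Mac / (1 + y) = 5.33882 / 1.11 = 4.80974 years.

4.8097 years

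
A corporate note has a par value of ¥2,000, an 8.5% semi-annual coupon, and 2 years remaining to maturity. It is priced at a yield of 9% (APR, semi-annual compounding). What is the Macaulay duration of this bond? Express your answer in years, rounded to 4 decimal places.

Periodic yield y = 0.045. Discount each cash flow and weight by its period:
  t   CF        PV=CF/(1+0.045)^t    t·PV
  1        85.00        81.3397        81.3397
  2        85.00        77.8370       155.6741
  3        85.00        74.4852       223.4556
  4     2,085.00     1,748.4004     6,993.6016
  Σ                  1,982.0624     7,454.0710
Price P = Σ PV = 1,982.0624.
Macaulay duration = Σ(t·PV) / P = 7,454.0710 / 1,982.0624 = 3.76077 half-year periods.
In years: 3.76077 / 2 = 1.88038 years.

1.8804 years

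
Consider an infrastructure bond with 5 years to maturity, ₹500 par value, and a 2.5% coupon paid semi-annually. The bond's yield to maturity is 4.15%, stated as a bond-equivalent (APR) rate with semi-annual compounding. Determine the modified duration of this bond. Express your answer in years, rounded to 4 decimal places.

4.6222 years

Periodic yield y = 0.02075. First find Macaulay duration:
  t   CF        PV=CF/(1+0.02075)^t    t·PV
  1         6.25         6.1229         6.1229
  2         6.25         5.9985        11.9970
  3         6.25         5.8765        17.6296
  4         6.25         5.7571        23.0283
  5         6.25         5.6401        28.2003
  6         6.25         5.5254        33.1524
  7         6.25         5.4131        37.8915
  8         6.25         5.3030        42.4243
  9         6.25         5.1952        46.7571
  10      506.25       412.2600     4,122.5995
  Σ                    463.0918     4,369.8031
P = 463.0918; Macaulay duration = 4,369.8031 / 463.0918 = 9.43615 half-year periods = 4.71807 years.
Modified duration = D_Mac / (1 + y) = 4.71807 / 1.02075 = 4.62216 years.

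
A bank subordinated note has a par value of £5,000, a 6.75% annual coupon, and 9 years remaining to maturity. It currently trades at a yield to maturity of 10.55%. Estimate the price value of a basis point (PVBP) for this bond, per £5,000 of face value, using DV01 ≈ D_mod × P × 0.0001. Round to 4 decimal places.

Periodic yield y = 0.1055.
  t   CF        PV=CF/(1+0.1055)^t    t·PV
  1       337.50       305.2917       305.2917
  2       337.50       276.1571       552.3143
  3       337.50       249.8029       749.4088
  4       337.50       225.9638       903.8550
  5       337.50       204.3996     1,021.9980
  6       337.50       184.8934     1,109.3601
  7       337.50       167.2486     1,170.7404
  8       337.50       151.2878     1,210.3021
  9     5,337.50     2,164.2587    19,478.3280
  Σ                  3,929.3036    26,501.5984
P = 3,929.3036; D_Mac = 6.74460 yrs; D_mod = 6.10095 yrs.
DV01 ≈ 6.10095 × 3,929.3036 × 0.0001 = 2.397250.

£2.3972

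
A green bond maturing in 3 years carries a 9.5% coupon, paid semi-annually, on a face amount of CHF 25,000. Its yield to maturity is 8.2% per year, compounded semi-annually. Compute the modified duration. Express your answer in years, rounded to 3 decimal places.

Periodic yield y = 0.041. First find Macaulay duration:
  t   CF        PV=CF/(1+0.041)^t    t·PV
  1     1,187.50     1,140.7301     1,140.7301
  2     1,187.50     1,095.8022     2,191.6044
  3     1,187.50     1,052.6438     3,157.9313
  4     1,187.50     1,011.1852     4,044.7408
  5     1,187.50       971.3595     4,856.7973
  6    26,187.50    20,577.3604   123,464.1622
  Σ                 25,849.0810   138,855.9660
P = 25,849.0810; Macaulay duration = 138,855.9660 / 25,849.0810 = 5.37180 half-year periods = 2.68590 years.
Modified duration = D_Mac / (1 + y) = 2.68590 / 1.041 = 2.58011 years.

2.580 years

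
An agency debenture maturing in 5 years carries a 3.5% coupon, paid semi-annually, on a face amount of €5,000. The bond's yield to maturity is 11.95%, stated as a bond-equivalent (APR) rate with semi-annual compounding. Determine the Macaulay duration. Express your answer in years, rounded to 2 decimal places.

4.53 years

Periodic yield y = 0.05975. Discount each cash flow and weight by its period:
  t   CF        PV=CF/(1+0.05975)^t    t·PV
  1        87.50        82.5666        82.5666
  2        87.50        77.9114       155.8229
  3        87.50        73.5187       220.5561
  4        87.50        69.3736       277.4945
  5        87.50        65.4622       327.3112
  6        87.50        61.7714       370.6284
  7        87.50        58.2887       408.0206
  8        87.50        55.0023       440.0182
  9        87.50        51.9012       467.1106
  10    5,087.50     2,847.5422    28,475.4221
  Σ                  3,443.3384    31,224.9513
Price P = Σ PV = 3,443.3384.
Macaulay duration = Σ(t·PV) / P = 31,224.9513 / 3,443.3384 = 9.06822 half-year periods.
In years: 9.06822 / 2 = 4.53411 years.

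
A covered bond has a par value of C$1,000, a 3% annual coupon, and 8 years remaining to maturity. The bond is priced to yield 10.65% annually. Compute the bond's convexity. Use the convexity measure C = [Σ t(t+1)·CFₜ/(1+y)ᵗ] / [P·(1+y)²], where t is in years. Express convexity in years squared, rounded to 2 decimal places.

With y = 0.1065:
  t   CF        PV=CF/(1+0.1065)^t    t·PV        t(t+1)·PV
  1        30.00        27.1125        27.1125          54.2250
  2        30.00        24.5030        49.0059         147.0177
  3        30.00        22.1446        66.4337         265.7347
  4        30.00        20.0132        80.0526         400.2631
  5        30.00        18.0869        90.4345         542.6070
  6        30.00        16.3460        98.0763         686.5340
  7        30.00        14.7727       103.4092         827.2740
  8     1,030.00       458.3802     3,667.0418      33,003.3766
  Σ                    601.3591     4,181.5666      35,927.0321
P = 601.3591.
Convexity = Σ t(t+1)·PV / [P·(1+y)²] = 35,927.0321 / (601.3591 × 1.224342) = 48.79604.

48.80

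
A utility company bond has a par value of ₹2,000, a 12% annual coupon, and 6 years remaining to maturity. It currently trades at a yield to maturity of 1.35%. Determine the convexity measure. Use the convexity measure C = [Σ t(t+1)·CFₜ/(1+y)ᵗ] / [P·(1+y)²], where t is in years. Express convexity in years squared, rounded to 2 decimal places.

With y = 0.0135:
  t   CF        PV=CF/(1+0.0135)^t    t·PV        t(t+1)·PV
  1       240.00       236.8032       236.8032         473.6063
  2       240.00       233.6489       467.2978       1,401.8934
  3       240.00       230.5367       691.6100       2,766.4398
  4       240.00       227.4659       909.8635       4,549.3173
  5       240.00       224.4360     1,122.1799       6,733.0793
  6     2,240.00     2,066.8335    12,401.0012      86,807.0086
  Σ                  3,219.7241    15,828.7555     102,731.3447
P = 3,219.7241.
Convexity = Σ t(t+1)·PV / [P·(1+y)²] = 102,731.3447 / (3,219.7241 × 1.027182) = 31.06253.

31.06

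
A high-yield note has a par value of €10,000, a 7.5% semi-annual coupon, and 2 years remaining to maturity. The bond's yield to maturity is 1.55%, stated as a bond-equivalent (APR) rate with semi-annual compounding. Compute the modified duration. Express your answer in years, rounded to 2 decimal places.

Periodic yield y = 0.00775. First find Macaulay duration:
  t   CF        PV=CF/(1+0.00775)^t    t·PV
  1       375.00       372.1161       372.1161
  2       375.00       369.2544       738.5088
  3       375.00       366.4147     1,099.2440
  4    10,375.00    10,059.5112    40,238.0448
  Σ                 11,167.2963    42,447.9136
P = 11,167.2963; Macaulay duration = 42,447.9136 / 11,167.2963 = 3.80109 half-year periods = 1.90055 years.
Modified duration = D_Mac / (1 + y) = 1.90055 / 1.00775 = 1.88593 years.

1.89 years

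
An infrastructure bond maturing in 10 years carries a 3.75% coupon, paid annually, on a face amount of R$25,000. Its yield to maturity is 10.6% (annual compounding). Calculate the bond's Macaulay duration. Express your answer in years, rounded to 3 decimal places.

7.975 years

Periodic yield y = 0.106. Discount each cash flow and weight by its year:
  t   CF        PV=CF/(1+0.106)^t    t·PV
  1       937.50       847.6492       847.6492
  2       937.50       766.4098     1,532.8195
  3       937.50       692.9564     2,078.8691
  4       937.50       626.5428     2,506.1713
  5       937.50       566.4944     2,832.4721
  6       937.50       512.2011     3,073.2067
  7       937.50       463.1113     3,241.7792
  8       937.50       418.7263     3,349.8106
  9       937.50       378.5952     3,407.3570
  10   25,937.50     9,470.5858    94,705.8583
  Σ                 14,743.2724   117,575.9930
Price P = Σ PV = 14,743.2724.
Macaulay duration = Σ(t·PV) / P = 117,575.9930 / 14,743.2724 = 7.97489 years.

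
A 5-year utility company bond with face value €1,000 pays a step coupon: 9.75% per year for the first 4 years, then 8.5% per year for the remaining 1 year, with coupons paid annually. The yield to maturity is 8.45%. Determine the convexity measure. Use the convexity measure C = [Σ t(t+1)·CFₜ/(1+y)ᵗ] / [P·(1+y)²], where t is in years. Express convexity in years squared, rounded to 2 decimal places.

20.14

With y = 0.0845:
  t   CF        PV=CF/(1+0.0845)^t    t·PV        t(t+1)·PV
  1        97.50        89.9032        89.9032         179.8064
  2        97.50        82.8983       165.7966         497.3897
  3        97.50        76.4392       229.3175         917.2700
  4        97.50        70.4833       281.9333       1,409.6665
  5     1,085.00       723.2392     3,616.1960      21,697.1760
  Σ                  1,042.9632     4,383.1465      24,701.3085
P = 1,042.9632.
Convexity = Σ t(t+1)·PV / [P·(1+y)²] = 24,701.3085 / (1,042.9632 × 1.176140) = 20.13687.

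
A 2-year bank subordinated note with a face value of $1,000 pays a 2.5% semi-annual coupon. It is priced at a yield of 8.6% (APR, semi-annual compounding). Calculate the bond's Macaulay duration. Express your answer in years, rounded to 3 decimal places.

Periodic yield y = 0.043. Discount each cash flow and weight by its period:
  t   CF        PV=CF/(1+0.043)^t    t·PV
  1        12.50        11.9847        11.9847
  2        12.50        11.4906        22.9811
  3        12.50        11.0168        33.0505
  4     1,012.50       855.5744     3,422.2977
  Σ                    890.0665     3,490.3140
Price P = Σ PV = 890.0665.
Macaulay duration = Σ(t·PV) / P = 3,490.3140 / 890.0665 = 3.92141 half-year periods.
In years: 3.92141 / 2 = 1.96070 years.

1.961 years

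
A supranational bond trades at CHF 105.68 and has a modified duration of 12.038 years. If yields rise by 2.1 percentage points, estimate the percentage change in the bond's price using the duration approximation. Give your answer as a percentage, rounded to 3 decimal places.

Duration approximation: ΔP/P ≈ -D_mod · Δy = -12.038 × (+0.021) = -0.252798.
As a percentage: -25.2798%.

-25.280%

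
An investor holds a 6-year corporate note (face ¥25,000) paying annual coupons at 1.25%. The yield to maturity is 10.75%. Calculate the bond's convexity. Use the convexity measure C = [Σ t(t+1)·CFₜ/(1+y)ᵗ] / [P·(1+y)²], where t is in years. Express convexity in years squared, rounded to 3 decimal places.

With y = 0.1075:
  t   CF        PV=CF/(1+0.1075)^t    t·PV        t(t+1)·PV
  1       312.50       282.1670       282.1670         564.3341
  2       312.50       254.7784       509.5567       1,528.6702
  3       312.50       230.0482       690.1446       2,760.5783
  4       312.50       207.7185       830.8738       4,154.3691
  5       312.50       187.5562       937.7808       5,626.6850
  6    25,312.50    13,717.4262    82,304.5570     576,131.8988
  Σ                 14,879.6944    85,555.0800     590,766.5355
P = 14,879.6944.
Convexity = Σ t(t+1)·PV / [P·(1+y)²] = 590,766.5355 / (14,879.6944 × 1.226556) = 32.36938.

32.369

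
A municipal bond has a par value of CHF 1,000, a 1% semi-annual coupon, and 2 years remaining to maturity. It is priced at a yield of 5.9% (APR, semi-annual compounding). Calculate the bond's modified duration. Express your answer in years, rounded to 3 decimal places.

1.927 years

Periodic yield y = 0.0295. First find Macaulay duration:
  t   CF        PV=CF/(1+0.0295)^t    t·PV
  1         5.00         4.8567         4.8567
  2         5.00         4.7176         9.4351
  3         5.00         4.5824        13.7471
  4     1,005.00       894.6654     3,578.6617
  Σ                    908.8221     3,606.7007
P = 908.8221; Macaulay duration = 3,606.7007 / 908.8221 = 3.96854 half-year periods = 1.98427 years.
Modified duration = D_Mac / (1 + y) = 1.98427 / 1.0295 = 1.92741 years.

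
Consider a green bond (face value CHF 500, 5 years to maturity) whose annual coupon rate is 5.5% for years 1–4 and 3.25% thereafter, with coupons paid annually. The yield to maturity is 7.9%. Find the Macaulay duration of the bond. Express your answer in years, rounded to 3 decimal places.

Periodic yield y = 0.079. Discount each cash flow and weight by its year:
  t   CF        PV=CF/(1+0.079)^t    t·PV
  1        27.50        25.4866        25.4866
  2        27.50        23.6205        47.2411
  3        27.50        21.8911        65.6734
  4        27.50        20.2884        81.1534
  5       516.25       352.9822     1,764.9111
  Σ                    444.2688     1,984.4656
Price P = Σ PV = 444.2688.
Macaulay duration = Σ(t·PV) / P = 1,984.4656 / 444.2688 = 4.46681 years.

4.467 years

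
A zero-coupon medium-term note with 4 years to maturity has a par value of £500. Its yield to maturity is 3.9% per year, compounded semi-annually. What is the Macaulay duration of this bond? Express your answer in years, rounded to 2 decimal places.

4.00 years

A zero-coupon bond has a single cash flow at maturity, so its Macaulay duration equals its maturity: 4 years.
(Equivalently: 8 semi-annual periods ÷ 2 = 4 years.)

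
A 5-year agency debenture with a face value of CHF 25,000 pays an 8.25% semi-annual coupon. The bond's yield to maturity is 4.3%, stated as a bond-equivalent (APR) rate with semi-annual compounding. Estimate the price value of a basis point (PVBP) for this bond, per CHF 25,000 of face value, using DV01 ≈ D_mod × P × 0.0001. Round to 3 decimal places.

Periodic yield y = 0.0215.
  t   CF        PV=CF/(1+0.0215)^t    t·PV
  1     1,031.25     1,009.5448     1,009.5448
  2     1,031.25       988.2964     1,976.5928
  3     1,031.25       967.4953     2,902.4858
  4     1,031.25       947.1319     3,788.5277
  5     1,031.25       927.1972     4,635.9859
  6     1,031.25       907.6820     5,446.0922
  7     1,031.25       888.5776     6,220.0433
  8     1,031.25       869.8753     6,959.0023
  9     1,031.25       851.5666     7,664.0995
  10   26,031.25    21,043.1773   210,431.7725
  Σ                 29,400.5444   251,034.1468
P = 29,400.5444; D_Mac = 8.53842 half-year periods = 4.26921 yrs; D_mod = 4.17935 yrs.
DV01 ≈ 4.17935 × 29,400.5444 × 0.0001 = 12.287526.

CHF 12.288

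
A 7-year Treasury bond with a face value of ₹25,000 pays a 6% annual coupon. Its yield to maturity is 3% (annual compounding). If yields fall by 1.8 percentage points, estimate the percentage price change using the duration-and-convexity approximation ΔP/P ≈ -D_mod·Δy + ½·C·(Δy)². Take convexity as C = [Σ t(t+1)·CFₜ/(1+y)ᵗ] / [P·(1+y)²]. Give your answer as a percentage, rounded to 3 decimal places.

+11.213%

With y = 0.03:
  t   CF        PV=CF/(1+0.03)^t    t·PV        t(t+1)·PV
  1     1,500.00     1,456.3107     1,456.3107       2,912.6214
  2     1,500.00     1,413.8939     2,827.7877       8,483.3632
  3     1,500.00     1,372.7125     4,118.1375      16,472.5499
  4     1,500.00     1,332.7306     5,330.9223      26,654.6114
  5     1,500.00     1,293.9132     6,469.5659      38,817.3953
  6     1,500.00     1,256.2264     7,537.3583      52,761.5082
  7    26,500.00    21,546.9251   150,828.4754   1,206,627.8028
  Σ                 29,672.7122   178,568.5577   1,352,729.8521
P = 29,672.7122; D_Mac = 6.01794 yrs; D_mod = 5.84266 yrs; C = 42.97139.
Duration effect: -5.84266 × (-0.018) = +0.105168
Convexity effect: 0.5 × 42.97139 × (-0.018)² = +0.0069614
ΔP/P ≈ +0.105168 + 0.0069614 = +0.112129 = +11.2129%.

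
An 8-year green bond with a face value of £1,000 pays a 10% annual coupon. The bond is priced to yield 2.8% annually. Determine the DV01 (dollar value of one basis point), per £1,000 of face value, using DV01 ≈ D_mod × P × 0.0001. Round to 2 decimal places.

Periodic yield y = 0.028.
  t   CF        PV=CF/(1+0.028)^t    t·PV
  1       100.00        97.2763        97.2763
  2       100.00        94.6267       189.2534
  3       100.00        92.0493       276.1480
  4       100.00        89.5422       358.1686
  5       100.00        87.1033       435.5163
  6       100.00        84.7308       508.3848
  7       100.00        82.4230       576.9607
  8     1,100.00       881.9577     7,055.6618
  Σ                  1,509.7092     9,497.3699
P = 1,509.7092; D_Mac = 6.29086 yrs; D_mod = 6.11951 yrs.
DV01 ≈ 6.11951 × 1,509.7092 × 0.0001 = 0.923869.

£0.92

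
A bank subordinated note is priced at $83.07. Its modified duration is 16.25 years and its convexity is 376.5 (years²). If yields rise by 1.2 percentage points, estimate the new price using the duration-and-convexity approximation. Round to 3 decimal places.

Duration effect: -D_mod·Δy = -16.25 × (+0.012) = -0.195000
Convexity effect: ½·C·(Δy)² = 0.5 × 376.5 × (0.012)² = +0.0271080
ΔP/P ≈ -0.195000 + 0.0271080 = -0.167892
New price ≈ 83.07 × (1 - 0.167892) = 69.12321156.

$69.123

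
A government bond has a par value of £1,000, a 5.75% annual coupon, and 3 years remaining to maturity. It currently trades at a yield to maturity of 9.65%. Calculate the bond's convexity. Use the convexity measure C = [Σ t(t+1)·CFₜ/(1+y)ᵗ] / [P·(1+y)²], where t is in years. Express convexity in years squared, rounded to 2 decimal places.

With y = 0.0965:
  t   CF        PV=CF/(1+0.0965)^t    t·PV        t(t+1)·PV
  1        57.50        52.4396        52.4396         104.8792
  2        57.50        47.8245        95.6490         286.9471
  3     1,057.50       802.1479     2,406.4438       9,625.7752
  Σ                    902.4120     2,554.5324      10,017.6014
P = 902.4120.
Convexity = Σ t(t+1)·PV / [P·(1+y)²] = 10,017.6014 / (902.4120 × 1.202312) = 9.23297.

9.23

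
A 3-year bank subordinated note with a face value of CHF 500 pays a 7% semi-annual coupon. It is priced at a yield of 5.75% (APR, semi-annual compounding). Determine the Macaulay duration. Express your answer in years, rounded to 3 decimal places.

Periodic yield y = 0.02875. Discount each cash flow and weight by its period:
  t   CF        PV=CF/(1+0.02875)^t    t·PV
  1        17.50        17.0109        17.0109
  2        17.50        16.5355        33.0711
  3        17.50        16.0734        48.2203
  4        17.50        15.6242        62.4969
  5        17.50        15.1876        75.9379
  6       517.50       436.5674     2,619.4042
  Σ                    516.9991     2,856.1413
Price P = Σ PV = 516.9991.
Macaulay duration = Σ(t·PV) / P = 2,856.1413 / 516.9991 = 5.52446 half-year periods.
In years: 5.52446 / 2 = 2.76223 years.

2.762 years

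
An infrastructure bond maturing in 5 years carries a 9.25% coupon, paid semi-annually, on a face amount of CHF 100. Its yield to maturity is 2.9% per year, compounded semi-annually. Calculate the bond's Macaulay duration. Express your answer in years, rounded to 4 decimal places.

4.2365 years

Periodic yield y = 0.0145. Discount each cash flow and weight by its period:
  t   CF        PV=CF/(1+0.0145)^t    t·PV
  1        4.625         4.5589         4.5589
  2        4.625         4.4937         8.9875
  3        4.625         4.4295        13.2885
  4        4.625         4.3662        17.4648
  5        4.625         4.3038        21.5190
  6        4.625         4.2423        25.4537
  7        4.625         4.1816        29.2715
  8        4.625         4.1219        32.9750
  9        4.625         4.0630        36.5667
  10     104.625        90.5972       905.9724
  Σ                    129.3581     1,096.0580
Price P = Σ PV = 129.3581.
Macaulay duration = Σ(t·PV) / P = 1,096.0580 / 129.3581 = 8.47305 half-year periods.
In years: 8.47305 / 2 = 4.23652 years.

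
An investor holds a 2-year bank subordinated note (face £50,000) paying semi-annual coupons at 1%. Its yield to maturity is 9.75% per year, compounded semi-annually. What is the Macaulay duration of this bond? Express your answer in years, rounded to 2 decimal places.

1.98 years

Periodic yield y = 0.04875. Discount each cash flow and weight by its period:
  t   CF        PV=CF/(1+0.04875)^t    t·PV
  1       250.00       238.3790       238.3790
  2       250.00       227.2982       454.5965
  3       250.00       216.7325       650.1976
  4    50,250.00    41,538.2476   166,152.9904
  Σ                 42,220.6574   167,496.1635
Price P = Σ PV = 42,220.6574.
Macaulay duration = Σ(t·PV) / P = 167,496.1635 / 42,220.6574 = 3.96716 half-year periods.
In years: 3.96716 / 2 = 1.98358 years.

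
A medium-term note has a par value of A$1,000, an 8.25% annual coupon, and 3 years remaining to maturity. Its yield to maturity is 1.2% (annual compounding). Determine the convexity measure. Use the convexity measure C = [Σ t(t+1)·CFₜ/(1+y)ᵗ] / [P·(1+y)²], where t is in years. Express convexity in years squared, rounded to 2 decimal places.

10.67

With y = 0.012:
  t   CF        PV=CF/(1+0.012)^t    t·PV        t(t+1)·PV
  1        82.50        81.5217        81.5217         163.0435
  2        82.50        80.5551       161.1102         483.3305
  3     1,082.50     1,044.4469     3,133.3407      12,533.3629
  Σ                  1,206.5237     3,375.9726      13,179.7368
P = 1,206.5237.
Convexity = Σ t(t+1)·PV / [P·(1+y)²] = 13,179.7368 / (1,206.5237 × 1.024144) = 10.66620.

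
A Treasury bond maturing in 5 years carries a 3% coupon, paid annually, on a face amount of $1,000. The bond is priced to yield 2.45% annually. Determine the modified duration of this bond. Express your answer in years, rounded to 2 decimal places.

4.61 years

Periodic yield y = 0.0245. First find Macaulay duration:
  t   CF        PV=CF/(1+0.0245)^t    t·PV
  1        30.00        29.2826        29.2826
  2        30.00        28.5823        57.1646
  3        30.00        27.8988        83.6964
  4        30.00        27.2316       108.9265
  5     1,030.00       912.5936     4,562.9679
  Σ                  1,025.5889     4,842.0379
P = 1,025.5889; Macaulay duration = 4,842.0379 / 1,025.5889 = 4.72123 years.
Modified duration = D_Mac / (1 + y) = 4.72123 / 1.0245 = 4.60832 years.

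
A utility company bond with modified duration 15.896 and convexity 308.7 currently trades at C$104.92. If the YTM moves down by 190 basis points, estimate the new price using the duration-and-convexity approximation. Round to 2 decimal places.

C$142.45

Duration effect: -D_mod·Δy = -15.896 × (-0.019) = +0.302024
Convexity effect: ½·C·(Δy)² = 0.5 × 308.7 × (-0.019)² = +0.05572035
ΔP/P ≈ +0.302024 + 0.05572035 = +0.35774435
New price ≈ 104.92 × (1 + 0.35774435) = 142.454537202.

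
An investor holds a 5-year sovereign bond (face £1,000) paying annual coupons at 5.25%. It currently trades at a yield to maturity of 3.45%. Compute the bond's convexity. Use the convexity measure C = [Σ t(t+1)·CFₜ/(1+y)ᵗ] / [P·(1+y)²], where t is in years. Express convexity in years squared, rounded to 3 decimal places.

With y = 0.0345:
  t   CF        PV=CF/(1+0.0345)^t    t·PV        t(t+1)·PV
  1        52.50        50.7492        50.7492         101.4983
  2        52.50        49.0567        98.1134         294.3402
  3        52.50        47.4207       142.2621         569.0482
  4        52.50        45.8392       183.3569         916.7846
  5     1,052.50       888.3204     4,441.6019      26,649.6116
  Σ                  1,081.3862     4,916.0835      28,531.2830
P = 1,081.3862.
Convexity = Σ t(t+1)·PV / [P·(1+y)²] = 28,531.2830 / (1,081.3862 × 1.070190) = 24.65355.

24.654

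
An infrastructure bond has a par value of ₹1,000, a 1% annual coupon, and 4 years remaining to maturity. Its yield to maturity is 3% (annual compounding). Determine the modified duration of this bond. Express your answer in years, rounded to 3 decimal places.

Periodic yield y = 0.03. First find Macaulay duration:
  t   CF        PV=CF/(1+0.03)^t    t·PV
  1        10.00         9.7087         9.7087
  2        10.00         9.4260        18.8519
  3        10.00         9.1514        27.4542
  4     1,010.00       897.3719     3,589.4877
  Σ                    925.6580     3,645.5026
P = 925.6580; Macaulay duration = 3,645.5026 / 925.6580 = 3.93828 years.
Modified duration = D_Mac / (1 + y) = 3.93828 / 1.03 = 3.82357 years.

3.824 years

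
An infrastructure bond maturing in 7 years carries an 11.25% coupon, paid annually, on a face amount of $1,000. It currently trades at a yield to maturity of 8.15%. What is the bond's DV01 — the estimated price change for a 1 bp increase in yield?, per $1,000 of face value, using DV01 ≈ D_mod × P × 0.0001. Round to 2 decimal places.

Periodic yield y = 0.0815.
  t   CF        PV=CF/(1+0.0815)^t    t·PV
  1       112.50       104.0222       104.0222
  2       112.50        96.1833       192.3665
  3       112.50        88.9350       266.8051
  4       112.50        82.2331       328.9322
  5       112.50        76.0361       380.1806
  6       112.50        70.3062       421.8370
  7     1,112.50       642.8570     4,499.9988
  Σ                  1,160.5728     6,194.1423
P = 1,160.5728; D_Mac = 5.33714 yrs; D_mod = 4.93494 yrs.
DV01 ≈ 4.93494 × 1,160.5728 × 0.0001 = 0.572736.

$0.57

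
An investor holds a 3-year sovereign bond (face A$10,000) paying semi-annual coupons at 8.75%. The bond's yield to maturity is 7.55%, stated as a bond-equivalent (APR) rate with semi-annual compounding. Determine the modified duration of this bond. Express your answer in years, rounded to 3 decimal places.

Periodic yield y = 0.03775. First find Macaulay duration:
  t   CF        PV=CF/(1+0.03775)^t    t·PV
  1       437.50       421.5852       421.5852
  2       437.50       406.2493       812.4985
  3       437.50       391.4712     1,174.4136
  4       437.50       377.2308     1,508.9230
  5       437.50       363.5083     1,817.5416
  6    10,437.50     8,356.8005    50,140.8032
  Σ                 10,316.8452    55,875.7651
P = 10,316.8452; Macaulay duration = 55,875.7651 / 10,316.8452 = 5.41597 half-year periods = 2.70799 years.
Modified duration = D_Mac / (1 + y) = 2.70799 / 1.03775 = 2.60948 years.

2.609 years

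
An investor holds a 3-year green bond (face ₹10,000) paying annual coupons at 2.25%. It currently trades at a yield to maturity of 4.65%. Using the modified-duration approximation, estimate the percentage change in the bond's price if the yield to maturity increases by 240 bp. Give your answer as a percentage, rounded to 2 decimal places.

-6.72%

Periodic yield y = 0.0465. Modified duration first:
  t   CF        PV=CF/(1+0.0465)^t    t·PV
  1       225.00       215.0024       215.0024
  2       225.00       205.4490       410.8980
  3    10,225.00     8,921.6590    26,764.9769
  Σ                  9,342.1104    27,390.8773
P = 9,342.1104; D_Mac = 2.93198 yrs; D_mod = 2.93198/(1+0.0465) = 2.80170 yrs.
ΔP/P ≈ -D_mod · Δy = -2.80170 × (+0.024) = -0.067241 = -6.7241%.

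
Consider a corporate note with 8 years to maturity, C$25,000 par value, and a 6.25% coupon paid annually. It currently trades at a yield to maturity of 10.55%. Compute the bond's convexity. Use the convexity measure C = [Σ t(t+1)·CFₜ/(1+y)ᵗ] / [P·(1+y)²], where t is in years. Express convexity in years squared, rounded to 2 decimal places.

42.66

With y = 0.1055:
  t   CF        PV=CF/(1+0.1055)^t    t·PV        t(t+1)·PV
  1     1,562.50     1,413.3876     1,413.3876       2,826.7752
  2     1,562.50     1,278.5053     2,557.0106       7,671.0318
  3     1,562.50     1,156.4951     3,469.4852      13,877.9408
  4     1,562.50     1,046.1285     4,184.5140      20,922.5702
  5     1,562.50       946.2944     4,731.4722      28,388.8334
  6     1,562.50       855.9877     5,135.9264      35,951.4851
  7     1,562.50       774.2992     5,420.0942      43,360.7539
  8    26,562.50    11,906.9073    95,255.2583     857,297.3248
  Σ                 19,378.0051   122,167.1487   1,010,296.7152
P = 19,378.0051.
Convexity = Σ t(t+1)·PV / [P·(1+y)²] = 1,010,296.7152 / (19,378.0051 × 1.222130) = 42.66015.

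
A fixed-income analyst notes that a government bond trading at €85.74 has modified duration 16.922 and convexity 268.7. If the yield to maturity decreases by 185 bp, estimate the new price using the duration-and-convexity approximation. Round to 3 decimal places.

Duration effect: -D_mod·Δy = -16.922 × (-0.0185) = +0.313057
Convexity effect: ½·C·(Δy)² = 0.5 × 268.7 × (-0.0185)² = +0.0459812875
ΔP/P ≈ +0.313057 + 0.0459812875 = +0.3590382875
New price ≈ 85.74 × (1 + 0.3590382875) = 116.52394277025.

€116.524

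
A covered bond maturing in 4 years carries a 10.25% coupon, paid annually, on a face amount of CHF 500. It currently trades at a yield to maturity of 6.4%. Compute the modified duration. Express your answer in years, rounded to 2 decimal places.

Periodic yield y = 0.064. First find Macaulay duration:
  t   CF        PV=CF/(1+0.064)^t    t·PV
  1        51.25        48.1673        48.1673
  2        51.25        45.2700        90.5400
  3        51.25        42.5470       127.6410
  4       551.25       430.1125     1,720.4501
  Σ                    566.0968     1,986.7984
P = 566.0968; Macaulay duration = 1,986.7984 / 566.0968 = 3.50964 years.
Modified duration = D_Mac / (1 + y) = 3.50964 / 1.064 = 3.29854 years.

3.30 years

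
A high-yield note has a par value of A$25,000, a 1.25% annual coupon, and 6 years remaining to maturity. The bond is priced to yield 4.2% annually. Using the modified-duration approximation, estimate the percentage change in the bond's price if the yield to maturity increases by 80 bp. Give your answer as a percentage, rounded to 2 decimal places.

Periodic yield y = 0.042. Modified duration first:
  t   CF        PV=CF/(1+0.042)^t    t·PV
  1       312.50       299.9040       299.9040
  2       312.50       287.8158       575.6315
  3       312.50       276.2147       828.6442
  4       312.50       265.0813     1,060.3253
  5       312.50       254.3967     1,271.9834
  6    25,312.50    19,775.5571   118,653.3426
  Σ                 21,158.9696   122,689.8311
P = 21,158.9696; D_Mac = 5.79848 yrs; D_mod = 5.79848/(1+0.042) = 5.56476 yrs.
ΔP/P ≈ -D_mod · Δy = -5.56476 × (+0.008) = -0.044518 = -4.4518%.

-4.45%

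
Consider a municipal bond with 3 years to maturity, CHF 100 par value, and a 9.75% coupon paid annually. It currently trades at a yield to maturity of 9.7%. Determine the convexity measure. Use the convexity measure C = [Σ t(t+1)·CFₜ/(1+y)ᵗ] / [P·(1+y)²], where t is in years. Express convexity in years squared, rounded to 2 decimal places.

With y = 0.097:
  t   CF        PV=CF/(1+0.097)^t    t·PV        t(t+1)·PV
  1         9.75         8.8879         8.8879          17.7758
  2         9.75         8.1020        16.2040          48.6119
  3       109.75        83.1351       249.4054         997.6217
  Σ                    100.1250       274.4973       1,064.0094
P = 100.1250.
Convexity = Σ t(t+1)·PV / [P·(1+y)²] = 1,064.0094 / (100.1250 × 1.203409) = 8.83059.

8.83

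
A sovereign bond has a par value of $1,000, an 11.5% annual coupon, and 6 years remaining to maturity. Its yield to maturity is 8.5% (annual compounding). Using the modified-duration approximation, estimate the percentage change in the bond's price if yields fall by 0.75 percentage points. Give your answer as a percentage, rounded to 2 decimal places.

+3.28%

Periodic yield y = 0.085. Modified duration first:
  t   CF        PV=CF/(1+0.085)^t    t·PV
  1       115.00       105.9908       105.9908
  2       115.00        97.6874       195.3747
  3       115.00        90.0344       270.1033
  4       115.00        82.9810       331.9242
  5       115.00        76.4802       382.4011
  6     1,115.00       683.4338     4,100.6027
  Σ                  1,136.6076     5,386.3967
P = 1,136.6076; D_Mac = 4.73901 yrs; D_mod = 4.73901/(1+0.085) = 4.36775 yrs.
ΔP/P ≈ -D_mod · Δy = -4.36775 × (-0.0075) = +0.032758 = +3.2758%.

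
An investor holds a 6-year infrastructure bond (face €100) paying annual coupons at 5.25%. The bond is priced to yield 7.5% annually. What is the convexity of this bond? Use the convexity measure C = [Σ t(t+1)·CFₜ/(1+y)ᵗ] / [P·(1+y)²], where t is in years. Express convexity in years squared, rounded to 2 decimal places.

With y = 0.075:
  t   CF        PV=CF/(1+0.075)^t    t·PV        t(t+1)·PV
  1         5.25         4.8837         4.8837           9.7674
  2         5.25         4.5430         9.0860          27.2580
  3         5.25         4.2260        12.6781          50.7125
  4         5.25         3.9312        15.7248          78.6241
  5         5.25         3.6569        18.2847         109.7080
  6       105.25        68.1979       409.1877       2,864.3139
  Σ                     89.4388       469.8450       3,140.3839
P = 89.4388.
Convexity = Σ t(t+1)·PV / [P·(1+y)²] = 3,140.3839 / (89.4388 × 1.155625) = 30.38363.

30.38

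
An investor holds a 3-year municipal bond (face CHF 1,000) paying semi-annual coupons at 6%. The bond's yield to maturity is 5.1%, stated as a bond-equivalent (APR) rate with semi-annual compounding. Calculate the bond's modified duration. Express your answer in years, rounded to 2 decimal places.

Periodic yield y = 0.0255. First find Macaulay duration:
  t   CF        PV=CF/(1+0.0255)^t    t·PV
  1        30.00        29.2540        29.2540
  2        30.00        28.5266        57.0532
  3        30.00        27.8173        83.4518
  4        30.00        27.1256       108.5022
  5        30.00        26.4511       132.2553
  6     1,030.00       885.5707     5,313.4242
  Σ                  1,024.7452     5,723.9406
P = 1,024.7452; Macaulay duration = 5,723.9406 / 1,024.7452 = 5.58572 half-year periods = 2.79286 years.
Modified duration = D_Mac / (1 + y) = 2.79286 / 1.0255 = 2.72341 years.

2.72 years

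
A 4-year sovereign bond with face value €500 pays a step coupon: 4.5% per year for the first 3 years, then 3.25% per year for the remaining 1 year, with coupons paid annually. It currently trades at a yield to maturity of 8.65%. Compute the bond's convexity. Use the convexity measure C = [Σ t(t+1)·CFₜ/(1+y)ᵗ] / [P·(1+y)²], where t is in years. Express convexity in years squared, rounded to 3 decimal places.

15.398

With y = 0.0865:
  t   CF        PV=CF/(1+0.0865)^t    t·PV        t(t+1)·PV
  1        22.50        20.7087        20.7087          41.4174
  2        22.50        19.0600        38.1200         114.3600
  3        22.50        17.5426        52.6277         210.5109
  4       516.25       370.4598     1,481.8394       7,409.1969
  Σ                    427.7711     1,593.2958       7,775.4853
P = 427.7711.
Convexity = Σ t(t+1)·PV / [P·(1+y)²] = 7,775.4853 / (427.7711 × 1.180482) = 15.39773.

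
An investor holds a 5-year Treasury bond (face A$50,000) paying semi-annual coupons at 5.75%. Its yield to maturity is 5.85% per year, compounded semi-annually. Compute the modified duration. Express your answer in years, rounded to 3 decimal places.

Periodic yield y = 0.02925. First find Macaulay duration:
  t   CF        PV=CF/(1+0.02925)^t    t·PV
  1     1,437.50     1,396.6480     1,396.6480
  2     1,437.50     1,356.9571     2,713.9141
  3     1,437.50     1,318.3940     3,955.1821
  4     1,437.50     1,280.9269     5,123.7077
  5     1,437.50     1,244.5246     6,222.6228
  6     1,437.50     1,209.1567     7,254.9404
  7     1,437.50     1,174.7940     8,223.5581
  8     1,437.50     1,141.4078     9,131.2627
  9     1,437.50     1,108.9704     9,980.7340
  10   51,437.50    38,554.1467   385,541.4673
  Σ                 49,785.9264   439,544.0372
P = 49,785.9264; Macaulay duration = 439,544.0372 / 49,785.9264 = 8.82868 half-year periods = 4.41434 years.
Modified duration = D_Mac / (1 + y) = 4.41434 / 1.02925 = 4.28889 years.

4.289 years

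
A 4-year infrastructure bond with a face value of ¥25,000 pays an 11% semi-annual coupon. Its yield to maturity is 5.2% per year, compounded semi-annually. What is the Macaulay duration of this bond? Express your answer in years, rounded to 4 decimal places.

Periodic yield y = 0.026. Discount each cash flow and weight by its period:
  t   CF        PV=CF/(1+0.026)^t    t·PV
  1     1,375.00     1,340.1559     1,340.1559
  2     1,375.00     1,306.1949     2,612.3898
  3     1,375.00     1,273.0944     3,819.2833
  4     1,375.00     1,240.8328     4,963.3311
  5     1,375.00     1,209.3887     6,046.9433
  6     1,375.00     1,178.7414     7,072.4483
  7     1,375.00     1,148.8708     8,042.0953
  8    26,375.00    21,478.9765   171,831.8117
  Σ                 30,176.2553   205,728.4587
Price P = Σ PV = 30,176.2553.
Macaulay duration = Σ(t·PV) / P = 205,728.4587 / 30,176.2553 = 6.81756 half-year periods.
In years: 6.81756 / 2 = 3.40878 years.

3.4088 years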